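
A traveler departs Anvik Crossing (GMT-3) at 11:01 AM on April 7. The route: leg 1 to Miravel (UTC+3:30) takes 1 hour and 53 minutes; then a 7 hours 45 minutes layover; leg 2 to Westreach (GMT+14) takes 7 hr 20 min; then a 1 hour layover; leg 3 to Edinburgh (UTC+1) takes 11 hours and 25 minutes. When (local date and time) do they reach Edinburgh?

Convert departure to UTC: 11:01 AM + 3:00 = 2:01 PM UTC on Apr 7.
Add 1 hour and 53 minutes leg 1 → 3:54 PM UTC.
Add 7 hours and 45 minutes layover in Miravel → 11:39 PM UTC.
Add 7 hours 20 minutes leg 2 → 6:59 AM UTC (Apr 8).
Add 1 hour layover in Westreach → 7:59 AM UTC.
Add 11 hours and 25 minutes leg 3 → 7:24 PM UTC.
Edinburgh is UTC+1:00, so local arrival = 7:24 PM + 1:00 = 8:24 PM on Apr 8.

8:24 PM on April 8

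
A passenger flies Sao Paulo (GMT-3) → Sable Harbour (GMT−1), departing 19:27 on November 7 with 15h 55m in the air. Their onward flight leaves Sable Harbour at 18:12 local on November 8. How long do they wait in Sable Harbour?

4 hours 50 minutes

Convert departure to UTC: 19:27 + 3:00 = 22:27 UTC on Nov 7.
Add 15 hours 55 minutes flight time → 14:22 UTC (Nov 8).
Sable Harbour is UTC−1:00, so local arrival = 14:22 − 1:00 = 13:22 on Nov 8.
Layover = 18:12 − 13:22 = 4 hours 50 minutes.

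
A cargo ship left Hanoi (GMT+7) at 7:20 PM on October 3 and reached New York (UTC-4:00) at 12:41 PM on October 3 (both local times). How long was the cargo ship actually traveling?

4 hours 21 minutes

New York is 11:00 behind Hanoi.
Clock-face elapsed time (ignoring zones) is −6 hours 39 minutes.
Actual elapsed = −6 hours 39 minutes + 11:00 = 4 hours 21 minutes.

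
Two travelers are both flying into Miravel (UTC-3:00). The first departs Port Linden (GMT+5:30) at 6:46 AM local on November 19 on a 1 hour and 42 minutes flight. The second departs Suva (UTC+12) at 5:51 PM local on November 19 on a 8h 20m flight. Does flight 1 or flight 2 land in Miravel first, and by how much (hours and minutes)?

the first, by 11 hours 13 minutes

Flight 1 in UTC: 6:46 AM − 5:30 = 1:16 AM on Nov 19.
+1 hour 42 minutes → arrive 2:58 AM UTC on Nov 19.
Flight 2 in UTC: 5:51 PM − 12:00 = 5:51 AM on Nov 19.
+8 hours 20 minutes → arrive 2:11 PM UTC on Nov 19.
Flight 1 lands earlier by 11 hours 13 minutes.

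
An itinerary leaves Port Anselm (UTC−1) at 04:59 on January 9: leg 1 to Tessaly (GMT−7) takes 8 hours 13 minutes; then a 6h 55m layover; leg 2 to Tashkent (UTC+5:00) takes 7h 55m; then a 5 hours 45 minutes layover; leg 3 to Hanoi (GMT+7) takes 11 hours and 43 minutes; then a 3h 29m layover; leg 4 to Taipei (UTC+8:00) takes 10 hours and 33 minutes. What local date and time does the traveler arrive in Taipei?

Convert departure to UTC: 04:59 + 1:00 = 05:59 UTC on Jan 9.
Add 8 hours 13 minutes leg 1 → 14:12 UTC.
Add 6 hours 55 minutes layover in Tessaly → 21:07 UTC.
Add 7 hours and 55 minutes leg 2 → 05:02 UTC (Jan 10).
Add 5 hours and 45 minutes layover in Tashkent → 10:47 UTC.
Add 11 hours 43 minutes leg 3 → 22:30 UTC.
Add 3 hours 29 minutes layover in Hanoi → 01:59 UTC (Jan 11).
Add 10 hours and 33 minutes leg 4 → 12:32 UTC.
Taipei is UTC+8:00, so local arrival = 12:32 + 8:00 = 20:32 on Jan 11.

20:32 on Jan 11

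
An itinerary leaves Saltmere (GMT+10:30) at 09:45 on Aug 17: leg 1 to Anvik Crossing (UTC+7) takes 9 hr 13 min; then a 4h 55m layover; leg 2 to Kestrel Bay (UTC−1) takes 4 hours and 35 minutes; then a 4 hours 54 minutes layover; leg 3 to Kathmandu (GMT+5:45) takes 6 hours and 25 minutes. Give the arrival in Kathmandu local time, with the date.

11:02 on August 18

Convert departure to UTC: 09:45 − 10:30 = 23:15 UTC on Aug 16.
Add 9 hours and 13 minutes leg 1 → 08:28 UTC (Aug 17).
Add 4 hours and 55 minutes layover in Anvik Crossing → 13:23 UTC.
Add 4 hours 35 minutes leg 2 → 17:58 UTC.
Add 4 hours 54 minutes layover in Kestrel Bay → 22:52 UTC.
Add 6 hours and 25 minutes leg 3 → 05:17 UTC (Aug 18).
Kathmandu is UTC+5:45, so local arrival = 05:17 + 5:45 = 11:02 on Aug 18.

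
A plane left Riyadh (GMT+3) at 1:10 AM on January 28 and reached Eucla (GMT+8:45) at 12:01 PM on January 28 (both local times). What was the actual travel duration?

Departure in UTC: 1:10 AM − 3:00 = 10:10 PM on Jan 27.
Arrival in UTC: 12:01 PM − 8:45 = 3:16 AM on Jan 28.
Elapsed = 3:16 AM − 10:10 PM (+1 day) = 5 hours 6 minutes.

5 hours 6 minutes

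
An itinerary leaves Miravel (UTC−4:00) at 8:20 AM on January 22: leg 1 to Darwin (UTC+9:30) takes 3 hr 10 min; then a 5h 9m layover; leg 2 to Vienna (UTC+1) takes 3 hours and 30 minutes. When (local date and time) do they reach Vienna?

Convert departure to UTC: 8:20 AM + 4:00 = 12:20 PM UTC on Jan 22.
Add 3 hours and 10 minutes leg 1 → 3:30 PM UTC.
Add 5 hours and 9 minutes layover in Darwin → 8:39 PM UTC.
Add 3 hours and 30 minutes leg 2 → 12:09 AM UTC (Jan 23).
Vienna is UTC+1:00, so local arrival = 12:09 AM + 1:00 = 1:09 AM on Jan 23.

1:09 AM on January 23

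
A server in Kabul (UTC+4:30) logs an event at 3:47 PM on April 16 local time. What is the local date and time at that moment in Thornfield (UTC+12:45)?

12:02 AM on April 17

In UTC: 3:47 PM − 4:30 = 11:17 AM on Apr 16.
Thornfield is UTC+12:45: 11:17 AM + 12:45 = 12:02 AM on Apr 17.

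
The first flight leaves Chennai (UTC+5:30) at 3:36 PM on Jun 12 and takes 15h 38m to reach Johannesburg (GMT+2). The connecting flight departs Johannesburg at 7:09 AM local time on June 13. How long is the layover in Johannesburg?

3 hours 25 minutes

Convert departure to UTC: 3:36 PM − 5:30 = 10:06 AM UTC on Jun 12.
Add 15 hours and 38 minutes flight time → 1:44 AM UTC (Jun 13).
Johannesburg is UTC+2:00, so local arrival = 1:44 AM + 2:00 = 3:44 AM on Jun 13.
Layover = 7:09 AM − 3:44 AM = 3 hours 25 minutes.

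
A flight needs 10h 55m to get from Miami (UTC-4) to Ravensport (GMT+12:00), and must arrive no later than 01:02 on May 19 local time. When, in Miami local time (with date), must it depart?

22:07 on May 17

Target arrival in UTC: 01:02 − 12:00 = 13:02 on May 18.
Subtract 10 hours and 55 minutes → departure 02:07 UTC on May 18.
Miami is UTC−4:00: 02:07 − 4:00 = 22:07 on May 17.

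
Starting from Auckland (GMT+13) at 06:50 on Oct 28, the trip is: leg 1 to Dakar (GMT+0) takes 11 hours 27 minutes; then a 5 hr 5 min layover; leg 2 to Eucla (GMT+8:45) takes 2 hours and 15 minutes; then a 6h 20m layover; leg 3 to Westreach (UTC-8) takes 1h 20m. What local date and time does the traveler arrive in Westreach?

Convert departure to UTC: 06:50 − 13:00 = 17:50 UTC on Oct 27.
Add 11 hours 27 minutes leg 1 → 05:17 UTC (Oct 28).
Add 5 hours and 5 minutes layover in Dakar → 10:22 UTC.
Add 2 hours 15 minutes leg 2 → 12:37 UTC.
Add 6 hours 20 minutes layover in Eucla → 18:57 UTC.
Add 1 hour and 20 minutes leg 3 → 20:17 UTC.
Westreach is UTC−8:00, so local arrival = 20:17 − 8:00 = 12:17 on Oct 28.

12:17 on Oct 28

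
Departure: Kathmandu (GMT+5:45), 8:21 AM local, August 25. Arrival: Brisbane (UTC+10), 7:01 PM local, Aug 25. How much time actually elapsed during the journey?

Brisbane is 4:15 ahead of Kathmandu.
Clock-face elapsed time (ignoring zones) is 10 hours 40 minutes.
Actual elapsed = 10 hours 40 minutes − 4:15 = 6 hours 25 minutes.

6 hours 25 minutes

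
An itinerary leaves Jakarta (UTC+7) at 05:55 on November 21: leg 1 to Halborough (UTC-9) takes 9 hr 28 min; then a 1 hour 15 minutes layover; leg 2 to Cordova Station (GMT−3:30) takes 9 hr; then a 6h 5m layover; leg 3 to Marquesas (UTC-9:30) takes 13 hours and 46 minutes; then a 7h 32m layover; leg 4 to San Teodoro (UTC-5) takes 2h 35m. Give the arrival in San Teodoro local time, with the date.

19:36 on Nov 22

Convert departure to UTC: 05:55 − 7:00 = 22:55 UTC on Nov 20.
Add 9 hours 28 minutes leg 1 → 08:23 UTC (Nov 21).
Add 1 hour 15 minutes layover in Halborough → 09:38 UTC.
Add 9 hours leg 2 → 18:38 UTC.
Add 6 hours 5 minutes layover in Cordova Station → 00:43 UTC (Nov 22).
Add 13 hours 46 minutes leg 3 → 14:29 UTC.
Add 7 hours and 32 minutes layover in Marquesas → 22:01 UTC.
Add 2 hours 35 minutes leg 4 → 00:36 UTC (Nov 23).
San Teodoro is UTC−5:00, so local arrival = 00:36 − 5:00 = 19:36 on Nov 22.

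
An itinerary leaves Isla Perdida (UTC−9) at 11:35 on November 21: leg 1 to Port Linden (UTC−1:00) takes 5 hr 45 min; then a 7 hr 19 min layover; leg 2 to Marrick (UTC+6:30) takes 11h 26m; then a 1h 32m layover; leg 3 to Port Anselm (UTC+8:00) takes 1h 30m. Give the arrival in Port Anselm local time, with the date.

Convert departure to UTC: 11:35 + 9:00 = 20:35 UTC on Nov 21.
Add 5 hours 45 minutes leg 1 → 02:20 UTC (Nov 22).
Add 7 hours and 19 minutes layover in Port Linden → 09:39 UTC.
Add 11 hours and 26 minutes leg 2 → 21:05 UTC.
Add 1 hour 32 minutes layover in Marrick → 22:37 UTC.
Add 1 hour and 30 minutes leg 3 → 00:07 UTC (Nov 23).
Port Anselm is UTC+8:00, so local arrival = 00:07 + 8:00 = 08:07 on Nov 23.

08:07 on November 23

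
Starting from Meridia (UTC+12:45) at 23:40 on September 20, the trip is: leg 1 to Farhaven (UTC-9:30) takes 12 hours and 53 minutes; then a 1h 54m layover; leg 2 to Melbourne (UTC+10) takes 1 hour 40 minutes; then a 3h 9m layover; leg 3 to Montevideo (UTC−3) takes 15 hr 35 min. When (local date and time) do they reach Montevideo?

Convert departure to UTC: 23:40 − 12:45 = 10:55 UTC on Sep 20.
Add 12 hours and 53 minutes leg 1 → 23:48 UTC.
Add 1 hour 54 minutes layover in Farhaven → 01:42 UTC (Sep 21).
Add 1 hour and 40 minutes leg 2 → 03:22 UTC.
Add 3 hours and 9 minutes layover in Melbourne → 06:31 UTC.
Add 15 hours 35 minutes leg 3 → 22:06 UTC.
Montevideo is UTC−3:00, so local arrival = 22:06 − 3:00 = 19:06 on Sep 21.

19:06 on Sep 21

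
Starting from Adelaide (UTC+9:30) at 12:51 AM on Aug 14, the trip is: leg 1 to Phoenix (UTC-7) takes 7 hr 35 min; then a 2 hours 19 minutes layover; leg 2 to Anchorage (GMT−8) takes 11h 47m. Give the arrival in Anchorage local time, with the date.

5:02 AM on August 14

Convert departure to UTC: 12:51 AM − 9:30 = 3:21 PM UTC on Aug 13.
Add 7 hours 35 minutes leg 1 → 10:56 PM UTC.
Add 2 hours and 19 minutes layover in Phoenix → 1:15 AM UTC (Aug 14).
Add 11 hours 47 minutes leg 2 → 1:02 PM UTC.
Anchorage is UTC−8:00, so local arrival = 1:02 PM − 8:00 = 5:02 AM on Aug 14.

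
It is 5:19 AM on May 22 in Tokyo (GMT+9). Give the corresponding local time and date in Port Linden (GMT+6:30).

2:49 AM on May 22

In UTC: 5:19 AM − 9:00 = 8:19 PM on May 21.
Port Linden is UTC+6:30: 8:19 PM + 6:30 = 2:49 AM on May 22.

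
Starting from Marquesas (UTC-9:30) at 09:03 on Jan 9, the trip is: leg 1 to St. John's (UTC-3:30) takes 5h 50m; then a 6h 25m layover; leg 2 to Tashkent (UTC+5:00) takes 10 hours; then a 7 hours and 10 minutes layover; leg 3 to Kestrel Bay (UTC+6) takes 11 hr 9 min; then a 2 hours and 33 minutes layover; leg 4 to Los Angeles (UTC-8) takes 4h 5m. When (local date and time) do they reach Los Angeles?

09:45 on January 11

Convert departure to UTC: 09:03 + 9:30 = 18:33 UTC on Jan 9.
Add 5 hours and 50 minutes leg 1 → 00:23 UTC (Jan 10).
Add 6 hours and 25 minutes layover in St. John's → 06:48 UTC.
Add 10 hours leg 2 → 16:48 UTC.
Add 7 hours 10 minutes layover in Tashkent → 23:58 UTC.
Add 11 hours and 9 minutes leg 3 → 11:07 UTC (Jan 11).
Add 2 hours 33 minutes layover in Kestrel Bay → 13:40 UTC.
Add 4 hours and 5 minutes leg 4 → 17:45 UTC.
Los Angeles is UTC−8:00, so local arrival = 17:45 − 8:00 = 09:45 on Jan 11.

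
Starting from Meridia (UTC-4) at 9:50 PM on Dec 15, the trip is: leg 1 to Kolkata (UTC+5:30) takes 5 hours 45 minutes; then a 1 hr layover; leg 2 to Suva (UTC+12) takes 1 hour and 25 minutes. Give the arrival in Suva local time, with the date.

10:00 PM on December 16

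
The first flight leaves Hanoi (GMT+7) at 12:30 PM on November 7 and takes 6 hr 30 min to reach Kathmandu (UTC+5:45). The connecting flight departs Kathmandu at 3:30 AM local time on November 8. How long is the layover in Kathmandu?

9 hours 45 minutes

Convert departure to UTC: 12:30 PM − 7:00 = 5:30 AM UTC on Nov 7.
Add 6 hours 30 minutes flight time → 12:00 PM UTC.
Kathmandu is UTC+5:45, so local arrival = 12:00 PM + 5:45 = 5:45 PM on Nov 7.
Layover = 3:30 AM − 5:45 PM (+1 day) = 9 hours 45 minutes.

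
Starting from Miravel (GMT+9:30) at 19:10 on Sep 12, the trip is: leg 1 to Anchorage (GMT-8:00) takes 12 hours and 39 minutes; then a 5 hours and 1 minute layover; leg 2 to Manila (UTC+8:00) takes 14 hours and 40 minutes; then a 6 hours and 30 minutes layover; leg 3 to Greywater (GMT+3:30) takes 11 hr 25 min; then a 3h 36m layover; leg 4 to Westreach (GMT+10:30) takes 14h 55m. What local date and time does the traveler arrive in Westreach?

Convert departure to UTC: 19:10 − 9:30 = 09:40 UTC on Sep 12.
Add 12 hours and 39 minutes leg 1 → 22:19 UTC.
Add 5 hours and 1 minute layover in Anchorage → 03:20 UTC (Sep 13).
Add 14 hours and 40 minutes leg 2 → 18:00 UTC.
Add 6 hours 30 minutes layover in Manila → 00:30 UTC (Sep 14).
Add 11 hours and 25 minutes leg 3 → 11:55 UTC.
Add 3 hours 36 minutes layover in Greywater → 15:31 UTC.
Add 14 hours 55 minutes leg 4 → 06:26 UTC (Sep 15).
Westreach is UTC+10:30, so local arrival = 06:26 + 10:30 = 16:56 on Sep 15.

16:56 on Sep 15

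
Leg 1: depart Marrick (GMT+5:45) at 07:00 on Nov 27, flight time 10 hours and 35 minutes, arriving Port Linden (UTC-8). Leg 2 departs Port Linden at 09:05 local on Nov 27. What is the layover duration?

5 hours 15 minutes

Convert departure to UTC: 07:00 − 5:45 = 01:15 UTC on Nov 27.
Add 10 hours and 35 minutes flight time → 11:50 UTC.
Port Linden is UTC−8:00, so local arrival = 11:50 − 8:00 = 03:50 on Nov 27.
Layover = 09:05 − 03:50 = 5 hours 15 minutes.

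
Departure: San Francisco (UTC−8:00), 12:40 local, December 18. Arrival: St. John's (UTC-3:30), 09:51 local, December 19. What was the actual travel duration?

Departure in UTC: 12:40 + 8:00 = 20:40 on Dec 18.
Arrival in UTC: 09:51 + 3:30 = 13:21 on Dec 19.
Elapsed = 13:21 − 20:40 (+1 day) = 16 hours 41 minutes.

16 hours 41 minutes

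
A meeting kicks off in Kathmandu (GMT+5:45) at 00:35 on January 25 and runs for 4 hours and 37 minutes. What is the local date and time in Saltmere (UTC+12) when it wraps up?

Convert start to UTC: 00:35 − 5:45 = 18:50 UTC on Jan 24.
Add 4 hours 37 minutes duration → 23:27 UTC.
Saltmere is UTC+12:00, so local end time = 23:27 + 12:00 = 11:27 on Jan 25.

11:27 on January 25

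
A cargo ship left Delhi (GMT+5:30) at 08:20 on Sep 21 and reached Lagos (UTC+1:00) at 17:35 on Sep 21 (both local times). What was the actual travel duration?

Departure in UTC: 08:20 − 5:30 = 02:50 on Sep 21.
Arrival in UTC: 17:35 − 1:00 = 16:35 on Sep 21.
Elapsed = 16:35 − 02:50 = 13 hours 45 minutes.

13 hours 45 minutes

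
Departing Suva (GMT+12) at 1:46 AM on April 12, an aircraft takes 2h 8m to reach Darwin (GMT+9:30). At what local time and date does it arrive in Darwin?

1:24 AM on April 12

Convert departure to UTC: 1:46 AM − 12:00 = 1:46 PM UTC on Apr 11.
Add 2 hours 8 minutes travel time → 3:54 PM UTC.
Darwin is UTC+9:30, so local arrival = 3:54 PM + 9:30 = 1:24 AM on Apr 12.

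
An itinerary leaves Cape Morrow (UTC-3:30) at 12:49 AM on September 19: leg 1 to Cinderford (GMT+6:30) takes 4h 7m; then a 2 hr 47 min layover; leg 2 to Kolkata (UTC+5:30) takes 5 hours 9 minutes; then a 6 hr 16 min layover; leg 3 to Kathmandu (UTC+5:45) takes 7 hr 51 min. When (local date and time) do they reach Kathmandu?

12:14 PM on Sep 20

Convert departure to UTC: 12:49 AM + 3:30 = 4:19 AM UTC on Sep 19.
Add 4 hours 7 minutes leg 1 → 8:26 AM UTC.
Add 2 hours and 47 minutes layover in Cinderford → 11:13 AM UTC.
Add 5 hours and 9 minutes leg 2 → 4:22 PM UTC.
Add 6 hours and 16 minutes layover in Kolkata → 10:38 PM UTC.
Add 7 hours and 51 minutes leg 3 → 6:29 AM UTC (Sep 20).
Kathmandu is UTC+5:45, so local arrival = 6:29 AM + 5:45 = 12:14 PM on Sep 20.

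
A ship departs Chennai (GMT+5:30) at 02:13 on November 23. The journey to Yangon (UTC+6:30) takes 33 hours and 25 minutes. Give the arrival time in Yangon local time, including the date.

Convert departure to UTC: 02:13 − 5:30 = 20:43 UTC on Nov 22.
Add 33 hours and 25 minutes travel time → 06:08 UTC (Nov 24).
Yangon is UTC+6:30, so local arrival = 06:08 + 6:30 = 12:38 on Nov 24.

12:38 on November 24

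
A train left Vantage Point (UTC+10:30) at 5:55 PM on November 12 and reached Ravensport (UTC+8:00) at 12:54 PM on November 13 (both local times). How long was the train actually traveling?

21 hours 29 minutes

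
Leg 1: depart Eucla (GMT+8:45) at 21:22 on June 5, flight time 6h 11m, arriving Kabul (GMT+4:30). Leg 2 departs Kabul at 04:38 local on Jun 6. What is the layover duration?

5 hours 20 minutes

Convert departure to UTC: 21:22 − 8:45 = 12:37 UTC on Jun 5.
Add 6 hours 11 minutes flight time → 18:48 UTC.
Kabul is UTC+4:30, so local arrival = 18:48 + 4:30 = 23:18 on Jun 5.
Layover = 04:38 − 23:18 (+1 day) = 5 hours 20 minutes.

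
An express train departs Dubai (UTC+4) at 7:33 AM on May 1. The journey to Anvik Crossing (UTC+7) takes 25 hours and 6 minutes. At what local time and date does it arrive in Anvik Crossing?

Convert departure to UTC: 7:33 AM − 4:00 = 3:33 AM UTC on May 1.
Add 25 hours and 6 minutes travel time → 4:39 AM UTC (May 2).
Anvik Crossing is UTC+7:00, so local arrival = 4:39 AM + 7:00 = 11:39 AM on May 2.

11:39 AM on May 2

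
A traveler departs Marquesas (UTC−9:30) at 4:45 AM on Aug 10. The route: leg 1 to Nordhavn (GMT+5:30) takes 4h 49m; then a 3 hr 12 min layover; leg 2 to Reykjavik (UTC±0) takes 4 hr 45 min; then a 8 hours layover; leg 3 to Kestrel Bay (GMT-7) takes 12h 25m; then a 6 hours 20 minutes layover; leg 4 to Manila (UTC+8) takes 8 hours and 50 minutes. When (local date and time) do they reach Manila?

10:36 PM on August 12

Convert departure to UTC: 4:45 AM + 9:30 = 2:15 PM UTC on Aug 10.
Add 4 hours 49 minutes leg 1 → 7:04 PM UTC.
Add 3 hours and 12 minutes layover in Nordhavn → 10:16 PM UTC.
Add 4 hours and 45 minutes leg 2 → 3:01 AM UTC (Aug 11).
Add 8 hours layover in Reykjavik → 11:01 AM UTC.
Add 12 hours and 25 minutes leg 3 → 11:26 PM UTC.
Add 6 hours and 20 minutes layover in Kestrel Bay → 5:46 AM UTC (Aug 12).
Add 8 hours 50 minutes leg 4 → 2:36 PM UTC.
Manila is UTC+8:00, so local arrival = 2:36 PM + 8:00 = 10:36 PM on Aug 12.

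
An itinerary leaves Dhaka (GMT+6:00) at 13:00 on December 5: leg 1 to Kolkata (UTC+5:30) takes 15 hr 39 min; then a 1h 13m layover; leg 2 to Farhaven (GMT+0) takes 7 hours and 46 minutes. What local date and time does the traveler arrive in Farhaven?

Convert departure to UTC: 13:00 − 6:00 = 07:00 UTC on Dec 5.
Add 15 hours 39 minutes leg 1 → 22:39 UTC.
Add 1 hour 13 minutes layover in Kolkata → 23:52 UTC.
Add 7 hours and 46 minutes leg 2 → 07:38 UTC (Dec 6).
Farhaven is UTC+0, so local arrival is the same: 07:38 on Dec 6.

07:38 on Dec 6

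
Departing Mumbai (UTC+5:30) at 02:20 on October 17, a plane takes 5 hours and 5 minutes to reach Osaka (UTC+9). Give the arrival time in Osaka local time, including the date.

Osaka is 3:30 ahead of Mumbai.
After 5 hours and 5 minutes it is 07:25 in Mumbai.
Shift by the zone difference: 07:25 + 3:30 = 10:55 on Oct 17 in Osaka.

10:55 on Oct 17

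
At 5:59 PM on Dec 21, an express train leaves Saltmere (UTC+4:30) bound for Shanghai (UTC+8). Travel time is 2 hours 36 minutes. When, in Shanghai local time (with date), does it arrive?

12:05 AM on Dec 22

Convert departure to UTC: 5:59 PM − 4:30 = 1:29 PM UTC on Dec 21.
Add 2 hours 36 minutes travel time → 4:05 PM UTC.
Shanghai is UTC+8:00, so local arrival = 4:05 PM + 8:00 = 12:05 AM on Dec 22.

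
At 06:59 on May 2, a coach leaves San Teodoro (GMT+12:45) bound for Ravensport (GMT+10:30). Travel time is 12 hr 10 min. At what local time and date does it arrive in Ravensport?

Convert departure to UTC: 06:59 − 12:45 = 18:14 UTC on May 1.
Add 12 hours and 10 minutes travel time → 06:24 UTC (May 2).
Ravensport is UTC+10:30, so local arrival = 06:24 + 10:30 = 16:54 on May 2.

16:54 on May 2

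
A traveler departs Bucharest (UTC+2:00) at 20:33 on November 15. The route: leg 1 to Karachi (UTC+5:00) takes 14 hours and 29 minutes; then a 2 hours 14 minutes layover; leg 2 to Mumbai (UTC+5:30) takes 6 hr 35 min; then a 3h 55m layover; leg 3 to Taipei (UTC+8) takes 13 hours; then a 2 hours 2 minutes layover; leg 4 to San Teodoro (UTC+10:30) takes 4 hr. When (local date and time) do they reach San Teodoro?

03:18 on Nov 18

Convert departure to UTC: 20:33 − 2:00 = 18:33 UTC on Nov 15.
Add 14 hours 29 minutes leg 1 → 09:02 UTC (Nov 16).
Add 2 hours 14 minutes layover in Karachi → 11:16 UTC.
Add 6 hours 35 minutes leg 2 → 17:51 UTC.
Add 3 hours and 55 minutes layover in Mumbai → 21:46 UTC.
Add 13 hours leg 3 → 10:46 UTC (Nov 17).
Add 2 hours 2 minutes layover in Taipei → 12:48 UTC.
Add 4 hours leg 4 → 16:48 UTC.
San Teodoro is UTC+10:30, so local arrival = 16:48 + 10:30 = 03:18 on Nov 18.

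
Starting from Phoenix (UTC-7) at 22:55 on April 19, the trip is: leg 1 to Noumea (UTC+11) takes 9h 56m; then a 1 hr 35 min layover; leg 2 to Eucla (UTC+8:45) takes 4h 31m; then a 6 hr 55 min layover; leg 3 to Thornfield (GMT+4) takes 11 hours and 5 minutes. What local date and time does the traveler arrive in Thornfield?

Convert departure to UTC: 22:55 + 7:00 = 05:55 UTC on Apr 20.
Add 9 hours 56 minutes leg 1 → 15:51 UTC.
Add 1 hour 35 minutes layover in Noumea → 17:26 UTC.
Add 4 hours and 31 minutes leg 2 → 21:57 UTC.
Add 6 hours 55 minutes layover in Eucla → 04:52 UTC (Apr 21).
Add 11 hours and 5 minutes leg 3 → 15:57 UTC.
Thornfield is UTC+4:00, so local arrival = 15:57 + 4:00 = 19:57 on Apr 21.

19:57 on Apr 21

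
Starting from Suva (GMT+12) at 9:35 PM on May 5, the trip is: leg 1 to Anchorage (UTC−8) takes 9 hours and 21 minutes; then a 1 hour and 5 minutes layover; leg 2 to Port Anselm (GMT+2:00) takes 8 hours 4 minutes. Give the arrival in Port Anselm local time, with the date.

6:05 AM on May 6

Convert departure to UTC: 9:35 PM − 12:00 = 9:35 AM UTC on May 5.
Add 9 hours 21 minutes leg 1 → 6:56 PM UTC.
Add 1 hour 5 minutes layover in Anchorage → 8:01 PM UTC.
Add 8 hours and 4 minutes leg 2 → 4:05 AM UTC (May 6).
Port Anselm is UTC+2:00, so local arrival = 4:05 AM + 2:00 = 6:05 AM on May 6.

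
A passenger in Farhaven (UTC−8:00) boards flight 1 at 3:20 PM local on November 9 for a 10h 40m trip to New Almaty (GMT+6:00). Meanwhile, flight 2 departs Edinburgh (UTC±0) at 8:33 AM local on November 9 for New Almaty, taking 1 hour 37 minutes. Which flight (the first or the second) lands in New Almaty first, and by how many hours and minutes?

the second, by 23 hours 50 minutes

Flight 1 in UTC: 3:20 PM + 8:00 = 11:20 PM on Nov 9.
+10 hours 40 minutes → arrive 10:00 AM UTC on Nov 10.
Flight 2 departs at 8:33 AM UTC (Nov 9).
+1 hour 37 minutes → arrive 10:10 AM UTC on Nov 9.
Flight 2 lands earlier by 23 hours 50 minutes.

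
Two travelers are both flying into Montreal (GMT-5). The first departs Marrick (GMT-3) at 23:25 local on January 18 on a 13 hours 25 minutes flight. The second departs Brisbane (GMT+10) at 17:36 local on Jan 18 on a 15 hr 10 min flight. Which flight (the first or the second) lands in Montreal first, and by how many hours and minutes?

the second, by 17 hours 4 minutes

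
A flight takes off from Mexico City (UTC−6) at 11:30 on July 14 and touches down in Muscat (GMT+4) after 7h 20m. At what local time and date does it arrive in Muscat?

04:50 on Jul 15

Convert departure to UTC: 11:30 + 6:00 = 17:30 UTC on Jul 14.
Add 7 hours 20 minutes travel time → 00:50 UTC (Jul 15).
Muscat is UTC+4:00, so local arrival = 00:50 + 4:00 = 04:50 on Jul 15.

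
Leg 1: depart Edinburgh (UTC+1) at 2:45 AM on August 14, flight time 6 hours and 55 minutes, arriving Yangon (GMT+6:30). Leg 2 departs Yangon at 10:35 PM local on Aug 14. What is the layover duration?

Convert departure to UTC: 2:45 AM − 1:00 = 1:45 AM UTC on Aug 14.
Add 6 hours and 55 minutes flight time → 8:40 AM UTC.
Yangon is UTC+6:30, so local arrival = 8:40 AM + 6:30 = 3:10 PM on Aug 14.
Layover = 10:35 PM − 3:10 PM = 7 hours 25 minutes.

7 hours 25 minutes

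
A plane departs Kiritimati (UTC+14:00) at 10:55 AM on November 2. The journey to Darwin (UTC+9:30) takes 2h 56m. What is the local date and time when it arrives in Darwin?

Darwin is 4:30 behind Kiritimati.
After 2 hours and 56 minutes it is 1:51 PM in Kiritimati.
Shift by the zone difference: 1:51 PM − 4:30 = 9:21 AM on Nov 2 in Darwin.

9:21 AM on November 2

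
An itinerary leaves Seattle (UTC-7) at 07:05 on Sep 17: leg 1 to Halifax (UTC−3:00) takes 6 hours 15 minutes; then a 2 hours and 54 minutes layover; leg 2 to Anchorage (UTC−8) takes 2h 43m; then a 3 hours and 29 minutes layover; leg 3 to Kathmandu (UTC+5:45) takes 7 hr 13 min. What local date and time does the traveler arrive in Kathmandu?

Convert departure to UTC: 07:05 + 7:00 = 14:05 UTC on Sep 17.
Add 6 hours and 15 minutes leg 1 → 20:20 UTC.
Add 2 hours 54 minutes layover in Halifax → 23:14 UTC.
Add 2 hours 43 minutes leg 2 → 01:57 UTC (Sep 18).
Add 3 hours and 29 minutes layover in Anchorage → 05:26 UTC.
Add 7 hours 13 minutes leg 3 → 12:39 UTC.
Kathmandu is UTC+5:45, so local arrival = 12:39 + 5:45 = 18:24 on Sep 18.

18:24 on Sep 18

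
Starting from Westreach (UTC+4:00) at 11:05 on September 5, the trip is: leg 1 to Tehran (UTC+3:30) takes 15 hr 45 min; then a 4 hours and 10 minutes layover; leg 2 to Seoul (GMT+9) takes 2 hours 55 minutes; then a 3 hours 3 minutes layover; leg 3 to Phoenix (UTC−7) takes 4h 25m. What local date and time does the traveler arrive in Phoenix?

06:23 on Sep 6

Convert departure to UTC: 11:05 − 4:00 = 07:05 UTC on Sep 5.
Add 15 hours and 45 minutes leg 1 → 22:50 UTC.
Add 4 hours and 10 minutes layover in Tehran → 03:00 UTC (Sep 6).
Add 2 hours 55 minutes leg 2 → 05:55 UTC.
Add 3 hours 3 minutes layover in Seoul → 08:58 UTC.
Add 4 hours and 25 minutes leg 3 → 13:23 UTC.
Phoenix is UTC−7:00, so local arrival = 13:23 − 7:00 = 06:23 on Sep 6.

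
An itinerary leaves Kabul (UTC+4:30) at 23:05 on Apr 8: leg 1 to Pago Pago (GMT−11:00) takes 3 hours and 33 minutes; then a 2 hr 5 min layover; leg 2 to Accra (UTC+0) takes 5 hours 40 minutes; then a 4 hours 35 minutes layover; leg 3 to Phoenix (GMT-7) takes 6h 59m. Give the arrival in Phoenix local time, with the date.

10:27 on April 9

Convert departure to UTC: 23:05 − 4:30 = 18:35 UTC on Apr 8.
Add 3 hours and 33 minutes leg 1 → 22:08 UTC.
Add 2 hours and 5 minutes layover in Pago Pago → 00:13 UTC (Apr 9).
Add 5 hours 40 minutes leg 2 → 05:53 UTC.
Add 4 hours and 35 minutes layover in Accra → 10:28 UTC.
Add 6 hours 59 minutes leg 3 → 17:27 UTC.
Phoenix is UTC−7:00, so local arrival = 17:27 − 7:00 = 10:27 on Apr 9.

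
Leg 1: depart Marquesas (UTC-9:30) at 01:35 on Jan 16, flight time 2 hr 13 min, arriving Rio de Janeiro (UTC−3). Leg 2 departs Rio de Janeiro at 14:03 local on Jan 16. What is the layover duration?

3 hours 45 minutes

Convert departure to UTC: 01:35 + 9:30 = 11:05 UTC on Jan 16.
Add 2 hours 13 minutes flight time → 13:18 UTC.
Rio de Janeiro is UTC−3:00, so local arrival = 13:18 − 3:00 = 10:18 on Jan 16.
Layover = 14:03 − 10:18 = 3 hours 45 minutes.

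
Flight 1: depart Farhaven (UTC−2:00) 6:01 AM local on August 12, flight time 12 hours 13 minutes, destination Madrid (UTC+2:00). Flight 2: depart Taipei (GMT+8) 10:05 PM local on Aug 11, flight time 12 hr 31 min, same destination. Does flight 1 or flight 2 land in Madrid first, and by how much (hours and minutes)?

Flight 1 in UTC: 6:01 AM + 2:00 = 8:01 AM on Aug 12.
+12 hours 13 minutes → arrive 8:14 PM UTC on Aug 12.
Flight 2 in UTC: 10:05 PM − 8:00 = 2:05 PM on Aug 11.
+12 hours and 31 minutes → arrive 2:36 AM UTC on Aug 12.
Flight 2 lands earlier by 17 hours 38 minutes.

the second, by 17 hours 38 minutes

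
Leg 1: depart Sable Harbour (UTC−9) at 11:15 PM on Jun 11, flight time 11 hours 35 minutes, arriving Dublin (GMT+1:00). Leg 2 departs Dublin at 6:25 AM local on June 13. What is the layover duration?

9 hours 35 minutes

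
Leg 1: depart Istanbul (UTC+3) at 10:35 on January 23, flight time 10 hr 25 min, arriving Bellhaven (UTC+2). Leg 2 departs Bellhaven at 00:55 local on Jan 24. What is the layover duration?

4 hours 55 minutes

Convert departure to UTC: 10:35 − 3:00 = 07:35 UTC on Jan 23.
Add 10 hours and 25 minutes flight time → 18:00 UTC.
Bellhaven is UTC+2:00, so local arrival = 18:00 + 2:00 = 20:00 on Jan 23.
Layover = 00:55 − 20:00 (+1 day) = 4 hours 55 minutes.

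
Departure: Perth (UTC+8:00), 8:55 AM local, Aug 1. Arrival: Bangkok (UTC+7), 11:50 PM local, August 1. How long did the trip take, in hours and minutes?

Departure in UTC: 8:55 AM − 8:00 = 12:55 AM on Aug 1.
Arrival in UTC: 11:50 PM − 7:00 = 4:50 PM on Aug 1.
Elapsed = 4:50 PM − 12:55 AM = 15 hours 55 minutes.

15 hours 55 minutes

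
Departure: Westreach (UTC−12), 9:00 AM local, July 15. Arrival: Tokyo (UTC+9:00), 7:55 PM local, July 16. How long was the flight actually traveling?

13 hours 55 minutes

Tokyo is 21:00 ahead of Westreach.
Clock-face elapsed time (ignoring zones) is 34 hours 55 minutes.
Actual elapsed = 34 hours 55 minutes − 21:00 = 13 hours 55 minutes.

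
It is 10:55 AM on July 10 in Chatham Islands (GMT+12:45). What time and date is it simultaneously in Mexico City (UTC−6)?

4:10 PM on Jul 9

Mexico City is 18:45 behind Chatham Islands.
Shift by the zone difference: 10:55 AM − 18:45 = 4:10 PM on Jul 9 in Mexico City.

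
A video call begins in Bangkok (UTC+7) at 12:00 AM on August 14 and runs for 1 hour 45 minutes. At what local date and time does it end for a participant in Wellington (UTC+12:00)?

6:45 AM on August 14

Convert start to UTC: 12:00 AM − 7:00 = 5:00 PM UTC on Aug 13.
Add 1 hour 45 minutes duration → 6:45 PM UTC.
Wellington is UTC+12:00, so local end time = 6:45 PM + 12:00 = 6:45 AM on Aug 14.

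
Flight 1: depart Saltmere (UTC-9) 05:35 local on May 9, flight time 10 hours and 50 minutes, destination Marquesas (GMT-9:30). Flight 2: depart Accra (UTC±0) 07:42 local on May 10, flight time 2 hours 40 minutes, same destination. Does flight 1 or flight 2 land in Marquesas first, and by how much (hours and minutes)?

the first, by 8 hours 57 minutes

Flight 1 in UTC: 05:35 + 9:00 = 14:35 on May 9.
+10 hours 50 minutes → arrive 01:25 UTC on May 10.
Flight 2 departs at 07:42 UTC (May 10).
+2 hours and 40 minutes → arrive 10:22 UTC on May 10.
Flight 1 lands earlier by 8 hours 57 minutes.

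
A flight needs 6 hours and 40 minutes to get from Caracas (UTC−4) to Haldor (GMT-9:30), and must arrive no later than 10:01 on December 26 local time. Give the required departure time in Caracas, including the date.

08:51 on Dec 26

Target arrival in UTC: 10:01 + 9:30 = 19:31 on Dec 26.
Subtract 6 hours 40 minutes → departure 12:51 UTC on Dec 26.
Caracas is UTC−4:00: 12:51 − 4:00 = 08:51 on Dec 26.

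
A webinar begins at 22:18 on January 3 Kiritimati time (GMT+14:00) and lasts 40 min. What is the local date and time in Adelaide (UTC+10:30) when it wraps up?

19:28 on January 3

Convert start to UTC: 22:18 − 14:00 = 08:18 UTC on Jan 3.
Add 40 minutes duration → 08:58 UTC.
Adelaide is UTC+10:30, so local end time = 08:58 + 10:30 = 19:28 on Jan 3.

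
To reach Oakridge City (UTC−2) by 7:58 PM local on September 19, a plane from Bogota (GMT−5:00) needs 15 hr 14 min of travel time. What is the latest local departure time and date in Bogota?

Target arrival in UTC: 7:58 PM + 2:00 = 9:58 PM on Sep 19.
Subtract 15 hours 14 minutes → departure 6:44 AM UTC on Sep 19.
Bogota is UTC−5:00: 6:44 AM − 5:00 = 1:44 AM on Sep 19.

1:44 AM on Sep 19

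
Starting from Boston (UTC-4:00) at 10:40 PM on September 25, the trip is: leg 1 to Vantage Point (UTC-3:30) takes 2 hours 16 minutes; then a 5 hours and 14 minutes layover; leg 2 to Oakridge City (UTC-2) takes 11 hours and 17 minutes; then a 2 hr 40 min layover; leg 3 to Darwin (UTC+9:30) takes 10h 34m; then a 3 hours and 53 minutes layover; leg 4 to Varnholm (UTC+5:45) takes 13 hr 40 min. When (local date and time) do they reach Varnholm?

Convert departure to UTC: 10:40 PM + 4:00 = 2:40 AM UTC on Sep 26.
Add 2 hours 16 minutes leg 1 → 4:56 AM UTC.
Add 5 hours and 14 minutes layover in Vantage Point → 10:10 AM UTC.
Add 11 hours and 17 minutes leg 2 → 9:27 PM UTC.
Add 2 hours 40 minutes layover in Oakridge City → 12:07 AM UTC (Sep 27).
Add 10 hours 34 minutes leg 3 → 10:41 AM UTC.
Add 3 hours 53 minutes layover in Darwin → 2:34 PM UTC.
Add 13 hours 40 minutes leg 4 → 4:14 AM UTC (Sep 28).
Varnholm is UTC+5:45, so local arrival = 4:14 AM + 5:45 = 9:59 AM on Sep 28.

9:59 AM on September 28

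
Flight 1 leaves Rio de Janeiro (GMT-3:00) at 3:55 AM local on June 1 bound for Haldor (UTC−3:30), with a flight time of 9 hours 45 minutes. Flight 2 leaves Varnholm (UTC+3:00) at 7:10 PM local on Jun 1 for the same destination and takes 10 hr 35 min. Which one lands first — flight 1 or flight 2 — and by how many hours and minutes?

the first, by 10 hours 5 minutes

Flight 1 in UTC: 3:55 AM + 3:00 = 6:55 AM on Jun 1.
+9 hours 45 minutes → arrive 4:40 PM UTC on Jun 1.
Flight 2 in UTC: 7:10 PM − 3:00 = 4:10 PM on Jun 1.
+10 hours 35 minutes → arrive 2:45 AM UTC on Jun 2.
Flight 1 lands earlier by 10 hours 5 minutes.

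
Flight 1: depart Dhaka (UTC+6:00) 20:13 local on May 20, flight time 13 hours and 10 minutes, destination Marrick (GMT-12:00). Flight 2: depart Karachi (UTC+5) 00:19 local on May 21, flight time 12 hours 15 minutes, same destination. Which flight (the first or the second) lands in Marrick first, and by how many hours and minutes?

the first, by 4 hours 11 minutes

Flight 1 in UTC: 20:13 − 6:00 = 14:13 on May 20.
+13 hours and 10 minutes → arrive 03:23 UTC on May 21.
Flight 2 in UTC: 00:19 − 5:00 = 19:19 on May 20.
+12 hours 15 minutes → arrive 07:34 UTC on May 21.
Flight 1 lands earlier by 4 hours 11 minutes.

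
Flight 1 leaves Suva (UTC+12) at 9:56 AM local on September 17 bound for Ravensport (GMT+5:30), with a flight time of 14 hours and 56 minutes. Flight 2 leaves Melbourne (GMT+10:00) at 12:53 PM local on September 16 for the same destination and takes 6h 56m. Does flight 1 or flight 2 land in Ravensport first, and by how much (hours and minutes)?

Flight 1 in UTC: 9:56 AM − 12:00 = 9:56 PM on Sep 16.
+14 hours 56 minutes → arrive 12:52 PM UTC on Sep 17.
Flight 2 in UTC: 12:53 PM − 10:00 = 2:53 AM on Sep 16.
+6 hours and 56 minutes → arrive 9:49 AM UTC on Sep 16.
Flight 2 lands earlier by 27 hours 3 minutes.

the second, by 27 hours 3 minutes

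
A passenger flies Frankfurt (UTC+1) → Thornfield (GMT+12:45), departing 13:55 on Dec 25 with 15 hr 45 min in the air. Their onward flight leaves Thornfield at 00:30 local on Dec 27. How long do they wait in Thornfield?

7 hours 5 minutes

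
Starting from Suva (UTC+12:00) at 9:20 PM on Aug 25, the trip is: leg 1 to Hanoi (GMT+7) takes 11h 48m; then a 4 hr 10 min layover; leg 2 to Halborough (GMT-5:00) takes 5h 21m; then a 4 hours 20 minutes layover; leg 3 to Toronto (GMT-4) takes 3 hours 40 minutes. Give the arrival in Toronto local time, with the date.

Convert departure to UTC: 9:20 PM − 12:00 = 9:20 AM UTC on Aug 25.
Add 11 hours and 48 minutes leg 1 → 9:08 PM UTC.
Add 4 hours and 10 minutes layover in Hanoi → 1:18 AM UTC (Aug 26).
Add 5 hours and 21 minutes leg 2 → 6:39 AM UTC.
Add 4 hours and 20 minutes layover in Halborough → 10:59 AM UTC.
Add 3 hours and 40 minutes leg 3 → 2:39 PM UTC.
Toronto is UTC−4:00, so local arrival = 2:39 PM − 4:00 = 10:39 AM on Aug 26.

10:39 AM on August 26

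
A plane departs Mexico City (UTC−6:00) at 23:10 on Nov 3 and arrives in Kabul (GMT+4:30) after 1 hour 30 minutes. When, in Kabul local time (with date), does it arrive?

Kabul is 10:30 ahead of Mexico City.
After 1 hour and 30 minutes it is 00:40 (Nov 4) in Mexico City.
Shift by the zone difference: 00:40 + 10:30 = 11:10 on Nov 4 in Kabul.

11:10 on Nov 4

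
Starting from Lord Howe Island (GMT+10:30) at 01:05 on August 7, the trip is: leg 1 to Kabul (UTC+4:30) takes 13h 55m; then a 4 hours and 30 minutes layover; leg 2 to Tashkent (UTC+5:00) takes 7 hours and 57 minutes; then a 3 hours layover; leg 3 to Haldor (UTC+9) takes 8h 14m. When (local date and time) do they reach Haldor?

Convert departure to UTC: 01:05 − 10:30 = 14:35 UTC on Aug 6.
Add 13 hours and 55 minutes leg 1 → 04:30 UTC (Aug 7).
Add 4 hours 30 minutes layover in Kabul → 09:00 UTC.
Add 7 hours 57 minutes leg 2 → 16:57 UTC.
Add 3 hours layover in Tashkent → 19:57 UTC.
Add 8 hours 14 minutes leg 3 → 04:11 UTC (Aug 8).
Haldor is UTC+9:00, so local arrival = 04:11 + 9:00 = 13:11 on Aug 8.

13:11 on Aug 8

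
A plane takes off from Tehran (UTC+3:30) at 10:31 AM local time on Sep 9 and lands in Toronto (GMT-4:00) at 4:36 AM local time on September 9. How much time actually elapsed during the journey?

Departure in UTC: 10:31 AM − 3:30 = 7:01 AM on Sep 9.
Arrival in UTC: 4:36 AM + 4:00 = 8:36 AM on Sep 9.
Elapsed = 8:36 AM − 7:01 AM = 1 hour 35 minutes.

1 hour 35 minutes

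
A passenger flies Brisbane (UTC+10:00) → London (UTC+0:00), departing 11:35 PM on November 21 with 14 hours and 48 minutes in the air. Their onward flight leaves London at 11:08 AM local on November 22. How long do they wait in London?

Convert departure to UTC: 11:35 PM − 10:00 = 1:35 PM UTC on Nov 21.
Add 14 hours and 48 minutes flight time → 4:23 AM UTC (Nov 22).
London is UTC+0, so local arrival is the same: 4:23 AM on Nov 22.
Layover = 11:08 AM − 4:23 AM = 6 hours 45 minutes.

6 hours 45 minutes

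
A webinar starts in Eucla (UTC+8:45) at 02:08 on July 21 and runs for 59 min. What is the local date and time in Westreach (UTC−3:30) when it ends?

Convert start to UTC: 02:08 − 8:45 = 17:23 UTC on Jul 20.
Add 59 minutes duration → 18:22 UTC.
Westreach is UTC−3:30, so local end time = 18:22 − 3:30 = 14:52 on Jul 20.

14:52 on July 20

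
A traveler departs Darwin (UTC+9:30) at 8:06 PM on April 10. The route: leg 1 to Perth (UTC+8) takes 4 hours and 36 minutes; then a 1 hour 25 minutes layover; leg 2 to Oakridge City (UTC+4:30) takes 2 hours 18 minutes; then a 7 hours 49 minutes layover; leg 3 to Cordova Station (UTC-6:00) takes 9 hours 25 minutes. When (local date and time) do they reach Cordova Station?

6:09 AM on April 11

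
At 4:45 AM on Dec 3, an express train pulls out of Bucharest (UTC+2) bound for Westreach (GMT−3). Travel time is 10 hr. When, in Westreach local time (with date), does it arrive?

9:45 AM on December 3

Convert departure to UTC: 4:45 AM − 2:00 = 2:45 AM UTC on Dec 3.
Add 10 hours travel time → 12:45 PM UTC.
Westreach is UTC−3:00, so local arrival = 12:45 PM − 3:00 = 9:45 AM on Dec 3.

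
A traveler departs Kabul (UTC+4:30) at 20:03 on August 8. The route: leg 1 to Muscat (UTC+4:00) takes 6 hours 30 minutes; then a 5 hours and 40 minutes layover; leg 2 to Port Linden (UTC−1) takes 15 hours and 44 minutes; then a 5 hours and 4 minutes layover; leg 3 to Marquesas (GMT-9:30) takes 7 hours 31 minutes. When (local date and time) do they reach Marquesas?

Convert departure to UTC: 20:03 − 4:30 = 15:33 UTC on Aug 8.
Add 6 hours 30 minutes leg 1 → 22:03 UTC.
Add 5 hours and 40 minutes layover in Muscat → 03:43 UTC (Aug 9).
Add 15 hours and 44 minutes leg 2 → 19:27 UTC.
Add 5 hours and 4 minutes layover in Port Linden → 00:31 UTC (Aug 10).
Add 7 hours and 31 minutes leg 3 → 08:02 UTC.
Marquesas is UTC−9:30, so local arrival = 08:02 − 9:30 = 22:32 on Aug 9.

22:32 on August 9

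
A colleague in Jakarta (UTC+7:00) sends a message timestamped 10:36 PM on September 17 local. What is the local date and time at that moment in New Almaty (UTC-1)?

2:36 PM on Sep 17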